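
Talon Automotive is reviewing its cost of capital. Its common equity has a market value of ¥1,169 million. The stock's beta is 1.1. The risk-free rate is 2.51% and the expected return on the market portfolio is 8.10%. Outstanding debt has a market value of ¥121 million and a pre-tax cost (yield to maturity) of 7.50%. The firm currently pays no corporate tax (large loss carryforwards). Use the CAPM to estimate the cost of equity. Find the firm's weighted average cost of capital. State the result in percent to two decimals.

Market risk premium = 8.1% − 2.51% = 5.59%.
Cost of equity via CAPM: Re = 2.51% + 1.1 × 5.59% = 8.6590%.
Total capital V = 1169 + 121 = 1290.
Equity: weight = 1169/1290 = 0.9062; cost = 8.659%.
Debt: weight = 121/1290 = 0.0938; after-tax cost = 7.5% × (1 − 0%) = 7.5000%.
WACC = 0.9062 × 8.6590% + 0.0938 × 7.5000% = 8.5503%.

8.55%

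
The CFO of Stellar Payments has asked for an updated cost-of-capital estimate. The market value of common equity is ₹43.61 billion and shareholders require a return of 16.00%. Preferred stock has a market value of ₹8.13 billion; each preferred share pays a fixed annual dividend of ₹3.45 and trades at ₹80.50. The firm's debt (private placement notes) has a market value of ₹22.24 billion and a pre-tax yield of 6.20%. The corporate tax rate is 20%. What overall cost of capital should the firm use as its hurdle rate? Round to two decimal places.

Cost of preferred: Rp = 3.45 / 80.5 = 4.2857%.
Total capital V = 43.61 + 8.13 + 22.24 = 73.98.
Equity: weight = 43.61/73.98 = 0.5895; cost = 16%.
Preferred: weight = 8.13/73.98 = 0.1099; cost = 4.2857%.
Private placement notes: weight = 22.24/73.98 = 0.3006; after-tax cost = 6.2% × (1 − 20%) = 4.9600%.
WACC = 0.5895 × 16.0000% + 0.1099 × 4.2857% + 0.3006 × 4.9600% = 11.3938%.

11.39%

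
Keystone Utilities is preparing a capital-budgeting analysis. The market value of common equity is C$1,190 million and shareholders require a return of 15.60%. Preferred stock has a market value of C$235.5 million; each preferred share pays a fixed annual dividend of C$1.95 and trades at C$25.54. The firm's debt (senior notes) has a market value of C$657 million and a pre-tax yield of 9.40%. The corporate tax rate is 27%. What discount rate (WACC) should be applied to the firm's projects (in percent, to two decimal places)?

11.94%

Cost of preferred: Rp = 1.95 / 25.54 = 7.6351%.
Total capital V = 1190 + 235.5 + 657 = 2082.5.
Equity: weight = 1190/2082.5 = 0.5714; cost = 15.6%.
Preferred: weight = 235.5/2082.5 = 0.1131; cost = 7.6351%.
Senior notes: weight = 657/2082.5 = 0.3155; after-tax cost = 9.4% × (1 − 27%) = 6.8620%.
WACC = 0.5714 × 15.6000% + 0.1131 × 7.6351% + 0.3155 × 6.8620% = 11.9426%.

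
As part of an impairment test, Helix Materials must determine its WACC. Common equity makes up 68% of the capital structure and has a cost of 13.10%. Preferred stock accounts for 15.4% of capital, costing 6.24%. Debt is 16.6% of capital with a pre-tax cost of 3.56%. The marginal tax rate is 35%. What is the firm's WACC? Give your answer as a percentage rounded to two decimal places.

After-tax cost of debt = 3.56% × (1 − 35%) = 2.3140%.
WACC = 0.680 × 13.1000% + 0.154 × 6.2400% + 0.166 × 2.3140% = 10.2531%.

10.25%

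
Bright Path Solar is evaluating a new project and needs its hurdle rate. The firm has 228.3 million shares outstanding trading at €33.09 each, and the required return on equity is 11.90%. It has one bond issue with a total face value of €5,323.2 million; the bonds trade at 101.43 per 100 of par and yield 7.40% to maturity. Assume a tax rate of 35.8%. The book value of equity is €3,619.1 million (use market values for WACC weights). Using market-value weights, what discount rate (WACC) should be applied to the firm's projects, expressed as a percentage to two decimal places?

Market value of equity E = 33.09 × 228.3m = 7554.447m. Market value of debt D = 5323.2m × 101.43/100 = 5399.32176m.
Total capital V = 7554.447 + 5399.32176 = 12953.76876.
Equity: weight = 7554.447/12953.76876 = 0.5832; cost = 11.9%.
Bonds outstanding: weight = 5399.32176/12953.76876 = 0.4168; after-tax cost = 7.4% × (1 − 35.8%) = 4.7508%.
WACC = 0.5832 × 11.9000% + 0.4168 × 4.7508% = 8.9201%.

8.92%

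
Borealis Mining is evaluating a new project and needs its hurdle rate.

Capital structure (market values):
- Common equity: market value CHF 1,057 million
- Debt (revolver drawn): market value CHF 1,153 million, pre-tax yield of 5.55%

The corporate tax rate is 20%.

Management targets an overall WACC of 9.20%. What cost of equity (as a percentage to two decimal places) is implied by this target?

Total capital V = 1057 + 1153 = 2210.
Equity weight = 1057/2210 = 0.4783.
Revolver drawn weight = 1153/2210 = 0.5217.
Debt contribution = 0.5217 × 5.55% × (1 − 20%) = 2.3164%.
Required equity contribution = 9.2% − 2.3164% = 6.8836%.
Re = 6.8836% / 0.4783 = 14.3923%.

14.39%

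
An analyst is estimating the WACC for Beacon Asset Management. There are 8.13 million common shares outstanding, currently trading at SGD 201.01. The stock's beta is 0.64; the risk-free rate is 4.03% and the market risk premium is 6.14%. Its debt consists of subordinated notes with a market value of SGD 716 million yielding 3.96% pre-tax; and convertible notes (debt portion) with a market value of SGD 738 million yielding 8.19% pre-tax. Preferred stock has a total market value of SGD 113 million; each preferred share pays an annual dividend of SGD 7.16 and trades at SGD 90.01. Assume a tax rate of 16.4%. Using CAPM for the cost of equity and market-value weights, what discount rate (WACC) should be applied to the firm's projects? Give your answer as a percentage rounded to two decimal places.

6.66%

Cost of equity via CAPM: Re = 4.03% + 0.64 × 6.14% = 7.9596%.
Cost of preferred: Rp = 7.16 / 90.01 = 7.9547%.
Market value of equity E = 201.01 × 8.13m = 1634.2113m.
Total capital V = 1634.2113 + 113 + 716 + 738 = 3201.2113.
Equity: weight = 1634.2113/3201.2113 = 0.5105; cost = 7.9596%.
Preferred: weight = 113/3201.2113 = 0.0353; cost = 7.9547%.
Subordinated notes: weight = 716/3201.2113 = 0.2237; after-tax cost = 3.96% × (1 − 16.4%) = 3.3106%.
Convertible notes (debt portion): weight = 738/3201.2113 = 0.2305; after-tax cost = 8.19% × (1 − 16.4%) = 6.8468%.
WACC = 0.5105 × 7.9596% + 0.0353 × 7.9547% + 0.2237 × 3.3106% + 0.2305 × 6.8468% = 6.6631%.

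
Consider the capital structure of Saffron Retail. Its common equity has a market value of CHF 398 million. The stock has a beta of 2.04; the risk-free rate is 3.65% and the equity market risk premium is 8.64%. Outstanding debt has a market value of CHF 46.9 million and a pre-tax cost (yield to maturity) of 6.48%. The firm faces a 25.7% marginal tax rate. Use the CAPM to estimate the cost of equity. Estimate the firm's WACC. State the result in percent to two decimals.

19.54%

Cost of equity via CAPM: Re = 3.65% + 2.04 × 8.64% = 21.2756%.
Total capital V = 398 + 46.9 = 444.9.
Equity: weight = 398/444.9 = 0.8946; cost = 21.2756%.
Debt: weight = 46.9/444.9 = 0.1054; after-tax cost = 6.48% × (1 − 25.7%) = 4.8146%.
WACC = 0.8946 × 21.2756% + 0.1054 × 4.8146% = 19.5403%.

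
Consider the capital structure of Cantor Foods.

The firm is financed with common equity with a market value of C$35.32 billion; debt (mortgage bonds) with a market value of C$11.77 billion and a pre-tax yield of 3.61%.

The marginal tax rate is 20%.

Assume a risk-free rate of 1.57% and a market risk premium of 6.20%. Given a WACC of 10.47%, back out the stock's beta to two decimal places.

Total capital V = 35.32 + 11.77 = 47.09.
Equity weight = 35.32/47.09 = 0.7501.
Mortgage bonds weight = 11.77/47.09 = 0.2499.
Debt contribution = 0.2499 × 3.61% × (1 − 20%) = 0.7218%.
Required equity contribution = 10.47% − 0.7218% = 9.7482%  ⇒  Re = 12.9966%.
CAPM: 12.9966% = 1.57% + β × 6.2%  ⇒  β = 1.8430.

1.84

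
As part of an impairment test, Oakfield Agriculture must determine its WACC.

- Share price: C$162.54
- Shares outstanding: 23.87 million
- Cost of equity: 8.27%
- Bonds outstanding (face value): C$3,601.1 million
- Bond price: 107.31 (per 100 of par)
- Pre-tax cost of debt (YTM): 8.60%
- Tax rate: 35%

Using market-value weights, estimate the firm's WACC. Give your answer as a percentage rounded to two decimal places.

6.93%

Market value of equity E = 162.54 × 23.87m = 3879.8298m. Market value of debt D = 3601.1m × 107.31/100 = 3864.34041m.
Total capital V = 3879.8298 + 3864.34041 = 7744.17021.
Equity: weight = 3879.8298/7744.17021 = 0.5010; cost = 8.27%.
Bonds outstanding: weight = 3864.34041/7744.17021 = 0.4990; after-tax cost = 8.6% × (1 − 35%) = 5.5900%.
WACC = 0.5010 × 8.2700% + 0.4990 × 5.5900% = 6.9327%.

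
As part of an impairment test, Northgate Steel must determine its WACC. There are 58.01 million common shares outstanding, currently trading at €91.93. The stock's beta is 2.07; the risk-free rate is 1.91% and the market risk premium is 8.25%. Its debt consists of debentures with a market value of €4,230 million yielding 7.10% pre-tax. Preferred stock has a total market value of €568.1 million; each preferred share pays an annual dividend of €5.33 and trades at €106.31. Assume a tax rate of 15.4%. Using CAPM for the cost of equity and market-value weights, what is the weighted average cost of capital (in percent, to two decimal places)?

12.78%

Cost of equity via CAPM: Re = 1.91% + 2.07 × 8.25% = 18.9875%.
Cost of preferred: Rp = 5.33 / 106.31 = 5.0136%.
Market value of equity E = 91.93 × 58.01m = 5332.8593m.
Total capital V = 5332.8593 + 568.1 + 4230 = 10130.9593.
Equity: weight = 5332.8593/10130.9593 = 0.5264; cost = 18.9875%.
Preferred: weight = 568.1/10130.9593 = 0.0561; cost = 5.0136%.
Debentures: weight = 4230/10130.9593 = 0.4175; after-tax cost = 7.1% × (1 − 15.4%) = 6.0066%.
WACC = 0.5264 × 18.9875% + 0.0561 × 5.0136% + 0.4175 × 6.0066% = 12.7840%.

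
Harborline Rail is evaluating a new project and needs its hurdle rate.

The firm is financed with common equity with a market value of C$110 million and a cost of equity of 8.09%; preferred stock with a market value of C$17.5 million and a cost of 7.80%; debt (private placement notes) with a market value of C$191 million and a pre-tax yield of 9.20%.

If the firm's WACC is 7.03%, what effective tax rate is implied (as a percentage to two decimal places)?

30.99%

Total capital V = 110 + 17.5 + 191 = 318.5.
Equity weight = 110/318.5 = 0.3454.
Preferred weight = 17.5/318.5 = 0.0549.
Private placement notes weight = 191/318.5 = 0.5997.
Equity contribution = 0.3454 × 8.09% = 2.7940%.
Preferred contribution = 0.0549 × 7.8% = 0.4286%.
Debt contribution must be 7.03% − 3.2226% = 3.8074%.
0.5997 × 9.2% × (1 − T) = 3.8074%  ⇒  (1 − T) = 0.6901.
T = 30.9894%.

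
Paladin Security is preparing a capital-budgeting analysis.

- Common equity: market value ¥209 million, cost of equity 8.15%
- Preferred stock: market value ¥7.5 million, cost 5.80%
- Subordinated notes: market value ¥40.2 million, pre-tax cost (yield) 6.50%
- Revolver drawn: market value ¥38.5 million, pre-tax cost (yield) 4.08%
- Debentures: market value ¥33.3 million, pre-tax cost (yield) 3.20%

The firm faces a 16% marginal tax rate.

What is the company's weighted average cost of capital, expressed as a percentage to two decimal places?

Total capital V = 209 + 7.5 + 40.2 + 38.5 + 33.3 = 328.5.
Equity: weight = 209/328.5 = 0.6362; cost = 8.15%.
Preferred: weight = 7.5/328.5 = 0.0228; cost = 5.8%.
Subordinated notes: weight = 40.2/328.5 = 0.1224; after-tax cost = 6.5% × (1 − 16%) = 5.4600%.
Revolver drawn: weight = 38.5/328.5 = 0.1172; after-tax cost = 4.08% × (1 − 16%) = 3.4272%.
Debentures: weight = 33.3/328.5 = 0.1014; after-tax cost = 3.2% × (1 − 16%) = 2.6880%.
WACC = 0.6362 × 8.1500% + 0.0228 × 5.8000% + 0.1224 × 5.4600% + 0.1172 × 3.4272% + 0.1014 × 2.6880% = 6.6600%.

6.66%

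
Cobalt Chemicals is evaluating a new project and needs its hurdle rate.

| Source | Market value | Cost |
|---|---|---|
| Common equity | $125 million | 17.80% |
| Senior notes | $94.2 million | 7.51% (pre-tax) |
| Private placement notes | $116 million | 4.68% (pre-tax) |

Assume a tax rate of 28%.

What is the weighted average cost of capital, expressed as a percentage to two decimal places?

9.32%

Total capital V = 125 + 94.2 + 116 = 335.2.
Equity: weight = 125/335.2 = 0.3729; cost = 17.8%.
Senior notes: weight = 94.2/335.2 = 0.2810; after-tax cost = 7.51% × (1 − 28%) = 5.4072%.
Private placement notes: weight = 116/335.2 = 0.3461; after-tax cost = 4.68% × (1 − 28%) = 3.3696%.
WACC = 0.3729 × 17.8000% + 0.2810 × 5.4072% + 0.3461 × 3.3696% = 9.3235%.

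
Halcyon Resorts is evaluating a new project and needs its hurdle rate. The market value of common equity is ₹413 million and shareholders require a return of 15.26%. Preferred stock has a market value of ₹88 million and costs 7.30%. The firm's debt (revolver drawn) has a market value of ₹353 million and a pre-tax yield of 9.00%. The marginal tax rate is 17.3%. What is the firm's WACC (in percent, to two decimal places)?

11.21%

Total capital V = 413 + 88 + 353 = 854.
Equity: weight = 413/854 = 0.4836; cost = 15.26%.
Preferred: weight = 88/854 = 0.1030; cost = 7.3%.
Revolver drawn: weight = 353/854 = 0.4133; after-tax cost = 9% × (1 − 17.3%) = 7.4430%.
WACC = 0.4836 × 15.2600% + 0.1030 × 7.3000% + 0.4133 × 7.4430% = 11.2086%.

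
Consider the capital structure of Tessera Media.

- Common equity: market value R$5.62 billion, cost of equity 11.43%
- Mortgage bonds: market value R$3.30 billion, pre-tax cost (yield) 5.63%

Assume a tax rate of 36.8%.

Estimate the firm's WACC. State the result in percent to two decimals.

8.52%

Total capital V = 5.62 + 3.3 = 8.92.
Equity: weight = 5.62/8.92 = 0.6300; cost = 11.43%.
Mortgage bonds: weight = 3.3/8.92 = 0.3700; after-tax cost = 5.63% × (1 − 36.8%) = 3.5582%.
WACC = 0.6300 × 11.4300% + 0.3700 × 3.5582% = 8.5178%.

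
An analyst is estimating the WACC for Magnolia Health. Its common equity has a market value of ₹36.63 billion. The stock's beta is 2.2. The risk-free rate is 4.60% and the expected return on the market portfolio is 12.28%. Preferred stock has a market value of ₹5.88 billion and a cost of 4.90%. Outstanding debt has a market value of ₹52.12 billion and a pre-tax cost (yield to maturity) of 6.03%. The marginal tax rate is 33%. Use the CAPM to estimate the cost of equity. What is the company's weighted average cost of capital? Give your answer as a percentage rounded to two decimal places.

Market risk premium = 12.28% − 4.6% = 7.68%.
Cost of equity via CAPM: Re = 4.6% + 2.2 × 7.68% = 21.4960%.
Total capital V = 36.63 + 5.88 + 52.12 = 94.63.
Equity: weight = 36.63/94.63 = 0.3871; cost = 21.496%.
Preferred: weight = 5.88/94.63 = 0.0621; cost = 4.9%.
Debt: weight = 52.12/94.63 = 0.5508; after-tax cost = 6.03% × (1 − 33%) = 4.0401%.
WACC = 0.3871 × 21.4960% + 0.0621 × 4.9000% + 0.5508 × 4.0401% = 10.8505%.

10.85%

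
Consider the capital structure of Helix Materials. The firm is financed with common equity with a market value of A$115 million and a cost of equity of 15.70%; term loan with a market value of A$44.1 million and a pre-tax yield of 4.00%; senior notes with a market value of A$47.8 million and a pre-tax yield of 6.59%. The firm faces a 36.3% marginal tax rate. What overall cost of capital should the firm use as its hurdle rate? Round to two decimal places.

10.24%

Total capital V = 115 + 44.1 + 47.8 = 206.9.
Equity: weight = 115/206.9 = 0.5558; cost = 15.7%.
Term loan: weight = 44.1/206.9 = 0.2131; after-tax cost = 4% × (1 − 36.3%) = 2.5480%.
Senior notes: weight = 47.8/206.9 = 0.2310; after-tax cost = 6.59% × (1 − 36.3%) = 4.1978%.
WACC = 0.5558 × 15.7000% + 0.2131 × 2.5480% + 0.2310 × 4.1978% = 10.2394%.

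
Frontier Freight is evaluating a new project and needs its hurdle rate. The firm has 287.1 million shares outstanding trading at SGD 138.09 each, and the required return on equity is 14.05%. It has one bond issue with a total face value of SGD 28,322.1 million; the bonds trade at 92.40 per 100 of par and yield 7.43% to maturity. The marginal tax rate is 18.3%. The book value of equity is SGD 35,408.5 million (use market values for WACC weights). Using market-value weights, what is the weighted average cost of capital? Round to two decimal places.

Market value of equity E = 138.09 × 287.1m = 39645.639m. Market value of debt D = 28322.1m × 92.4/100 = 26169.6204m.
Total capital V = 39645.639 + 26169.6204 = 65815.2594.
Equity: weight = 39645.639/65815.2594 = 0.6024; cost = 14.05%.
Bonds outstanding: weight = 26169.6204/65815.2594 = 0.3976; after-tax cost = 7.43% × (1 − 18.3%) = 6.0703%.
WACC = 0.6024 × 14.0500% + 0.3976 × 6.0703% = 10.8771%.

10.88%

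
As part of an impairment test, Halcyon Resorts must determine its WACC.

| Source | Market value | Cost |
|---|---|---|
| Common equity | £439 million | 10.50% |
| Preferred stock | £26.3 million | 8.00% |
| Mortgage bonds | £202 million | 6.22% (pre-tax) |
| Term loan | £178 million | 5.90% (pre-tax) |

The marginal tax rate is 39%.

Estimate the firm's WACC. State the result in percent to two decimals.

Total capital V = 439 + 26.3 + 202 + 178 = 845.3.
Equity: weight = 439/845.3 = 0.5193; cost = 10.5%.
Preferred: weight = 26.3/845.3 = 0.0311; cost = 8%.
Mortgage bonds: weight = 202/845.3 = 0.2390; after-tax cost = 6.22% × (1 − 39%) = 3.7942%.
Term loan: weight = 178/845.3 = 0.2106; after-tax cost = 5.9% × (1 − 39%) = 3.5990%.
WACC = 0.5193 × 10.5000% + 0.0311 × 8.0000% + 0.2390 × 3.7942% + 0.2106 × 3.5990% = 7.3666%.

7.37%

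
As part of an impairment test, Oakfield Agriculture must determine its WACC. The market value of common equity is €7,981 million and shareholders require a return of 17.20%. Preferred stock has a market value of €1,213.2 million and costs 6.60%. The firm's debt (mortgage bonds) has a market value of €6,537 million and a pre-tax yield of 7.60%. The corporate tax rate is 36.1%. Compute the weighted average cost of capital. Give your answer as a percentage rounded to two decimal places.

11.25%

Total capital V = 7981 + 1213.2 + 6537 = 15731.2.
Equity: weight = 7981/15731.2 = 0.5073; cost = 17.2%.
Preferred: weight = 1213.2/15731.2 = 0.0771; cost = 6.6%.
Mortgage bonds: weight = 6537/15731.2 = 0.4155; after-tax cost = 7.6% × (1 − 36.1%) = 4.8564%.
WACC = 0.5073 × 17.2000% + 0.0771 × 6.6000% + 0.4155 × 4.8564% = 11.2532%.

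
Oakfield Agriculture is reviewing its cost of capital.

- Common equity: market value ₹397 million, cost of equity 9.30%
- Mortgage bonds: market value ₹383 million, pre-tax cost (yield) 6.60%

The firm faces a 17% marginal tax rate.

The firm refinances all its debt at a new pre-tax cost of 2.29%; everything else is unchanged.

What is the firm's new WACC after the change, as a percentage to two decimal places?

5.67%

After the change:
Total capital V = 397 + 383 = 780.
Equity: weight = 397/780 = 0.5090; cost = 9.3%.
Mortgage bonds: weight = 383/780 = 0.4910; after-tax cost = 2.29% × (1 − 17%) = 1.9007%.
WACC = 0.5090 × 9.3000% + 0.4910 × 1.9007% = 5.6668%.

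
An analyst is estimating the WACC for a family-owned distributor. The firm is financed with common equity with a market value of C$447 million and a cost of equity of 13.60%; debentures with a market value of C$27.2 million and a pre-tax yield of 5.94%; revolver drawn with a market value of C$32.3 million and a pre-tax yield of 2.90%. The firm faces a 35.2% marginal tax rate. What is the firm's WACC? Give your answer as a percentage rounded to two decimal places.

12.33%

Total capital V = 447 + 27.2 + 32.3 = 506.5.
Equity: weight = 447/506.5 = 0.8825; cost = 13.6%.
Debentures: weight = 27.2/506.5 = 0.0537; after-tax cost = 5.94% × (1 − 35.2%) = 3.8491%.
Revolver drawn: weight = 32.3/506.5 = 0.0638; after-tax cost = 2.9% × (1 − 35.2%) = 1.8792%.
WACC = 0.8825 × 13.6000% + 0.0537 × 3.8491% + 0.0638 × 1.8792% = 12.3289%.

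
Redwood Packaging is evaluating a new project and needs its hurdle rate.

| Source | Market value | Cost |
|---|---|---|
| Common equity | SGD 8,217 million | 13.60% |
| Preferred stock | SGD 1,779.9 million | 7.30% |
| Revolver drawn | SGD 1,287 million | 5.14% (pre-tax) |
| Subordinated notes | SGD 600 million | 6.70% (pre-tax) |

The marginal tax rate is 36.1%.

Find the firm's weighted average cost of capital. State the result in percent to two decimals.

Total capital V = 8217 + 1779.9 + 1287 + 600 = 11883.9.
Equity: weight = 8217/11883.9 = 0.6914; cost = 13.6%.
Preferred: weight = 1779.9/11883.9 = 0.1498; cost = 7.3%.
Revolver drawn: weight = 1287/11883.9 = 0.1083; after-tax cost = 5.14% × (1 − 36.1%) = 3.2845%.
Subordinated notes: weight = 600/11883.9 = 0.0505; after-tax cost = 6.7% × (1 − 36.1%) = 4.2813%.
WACC = 0.6914 × 13.6000% + 0.1498 × 7.3000% + 0.1083 × 3.2845% + 0.0505 × 4.2813% = 11.0688%.

11.07%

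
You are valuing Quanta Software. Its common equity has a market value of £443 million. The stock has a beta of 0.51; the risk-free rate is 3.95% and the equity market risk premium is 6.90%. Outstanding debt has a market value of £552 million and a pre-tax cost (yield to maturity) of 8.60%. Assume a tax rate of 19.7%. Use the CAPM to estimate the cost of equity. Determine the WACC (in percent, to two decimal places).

7.16%

Cost of equity via CAPM: Re = 3.95% + 0.51 × 6.9% = 7.4690%.
Total capital V = 443 + 552 = 995.
Equity: weight = 443/995 = 0.4452; cost = 7.469%.
Debt: weight = 552/995 = 0.5548; after-tax cost = 8.6% × (1 − 19.7%) = 6.9058%.
WACC = 0.4452 × 7.4690% + 0.5548 × 6.9058% = 7.1566%.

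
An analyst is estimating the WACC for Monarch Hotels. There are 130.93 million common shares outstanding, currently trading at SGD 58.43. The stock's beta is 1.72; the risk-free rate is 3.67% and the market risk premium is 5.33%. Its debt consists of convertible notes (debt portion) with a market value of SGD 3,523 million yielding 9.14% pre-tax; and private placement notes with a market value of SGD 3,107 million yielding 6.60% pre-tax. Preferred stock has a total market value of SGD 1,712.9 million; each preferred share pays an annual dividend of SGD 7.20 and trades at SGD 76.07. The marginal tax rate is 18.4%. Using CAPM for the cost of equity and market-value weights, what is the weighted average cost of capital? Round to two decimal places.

Cost of equity via CAPM: Re = 3.67% + 1.72 × 5.33% = 12.8376%.
Cost of preferred: Rp = 7.2 / 76.07 = 9.4650%.
Market value of equity E = 58.43 × 130.93m = 7650.2399m.
Total capital V = 7650.2399 + 1712.9 + 3523 + 3107 = 15993.1399.
Equity: weight = 7650.2399/15993.1399 = 0.4783; cost = 12.8376%.
Preferred: weight = 1712.9/15993.1399 = 0.1071; cost = 9.465%.
Convertible notes (debt portion): weight = 3523/15993.1399 = 0.2203; after-tax cost = 9.14% × (1 − 18.4%) = 7.4582%.
Private placement notes: weight = 3107/15993.1399 = 0.1943; after-tax cost = 6.6% × (1 − 18.4%) = 5.3856%.
WACC = 0.4783 × 12.8376% + 0.1071 × 9.4650% + 0.2203 × 7.4582% + 0.1943 × 5.3856% = 9.8437%.

9.84%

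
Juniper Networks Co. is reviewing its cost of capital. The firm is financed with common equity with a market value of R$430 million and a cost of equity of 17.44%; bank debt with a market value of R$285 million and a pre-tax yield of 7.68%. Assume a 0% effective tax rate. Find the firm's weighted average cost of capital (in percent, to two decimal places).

Total capital V = 430 + 285 = 715.
Equity: weight = 430/715 = 0.6014; cost = 17.44%.
Bank debt: weight = 285/715 = 0.3986; after-tax cost = 7.68% × (1 − 0%) = 7.6800%.
WACC = 0.6014 × 17.4400% + 0.3986 × 7.6800% = 13.5497%.

13.55%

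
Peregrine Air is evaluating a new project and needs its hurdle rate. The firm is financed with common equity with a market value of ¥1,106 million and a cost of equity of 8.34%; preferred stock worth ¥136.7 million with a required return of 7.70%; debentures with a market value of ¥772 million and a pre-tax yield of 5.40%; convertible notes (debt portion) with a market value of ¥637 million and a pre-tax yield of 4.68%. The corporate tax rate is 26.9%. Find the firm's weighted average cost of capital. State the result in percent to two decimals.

5.85%

Total capital V = 1106 + 136.7 + 772 + 637 = 2651.7.
Equity: weight = 1106/2651.7 = 0.4171; cost = 8.34%.
Preferred: weight = 136.7/2651.7 = 0.0516; cost = 7.7%.
Debentures: weight = 772/2651.7 = 0.2911; after-tax cost = 5.4% × (1 − 26.9%) = 3.9474%.
Convertible notes (debt portion): weight = 637/2651.7 = 0.2402; after-tax cost = 4.68% × (1 − 26.9%) = 3.4211%.
WACC = 0.4171 × 8.3400% + 0.0516 × 7.7000% + 0.2911 × 3.9474% + 0.2402 × 3.4211% = 5.8465%.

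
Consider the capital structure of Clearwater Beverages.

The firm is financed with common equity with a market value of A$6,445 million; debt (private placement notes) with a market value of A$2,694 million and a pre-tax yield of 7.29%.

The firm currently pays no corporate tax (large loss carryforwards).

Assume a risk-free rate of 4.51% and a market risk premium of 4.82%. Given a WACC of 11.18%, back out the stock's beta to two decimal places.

1.72

Total capital V = 6445 + 2694 = 9139.
Equity weight = 6445/9139 = 0.7052.
Private placement notes weight = 2694/9139 = 0.2948.
Debt contribution = 0.2948 × 7.29% × (1 − 0%) = 2.1490%.
Required equity contribution = 11.18% − 2.1490% = 9.0310%  ⇒  Re = 12.8060%.
CAPM: 12.8060% = 4.51% + β × 4.82%  ⇒  β = 1.7212.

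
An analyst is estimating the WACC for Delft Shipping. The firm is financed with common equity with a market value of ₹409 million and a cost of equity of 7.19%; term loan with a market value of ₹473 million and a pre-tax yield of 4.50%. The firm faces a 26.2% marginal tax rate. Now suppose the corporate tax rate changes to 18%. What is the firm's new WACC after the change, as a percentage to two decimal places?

5.31%

After the change:
Total capital V = 409 + 473 = 882.
Equity: weight = 409/882 = 0.4637; cost = 7.19%.
Term loan: weight = 473/882 = 0.5363; after-tax cost = 4.5% × (1 − 18%) = 3.6900%.
WACC = 0.4637 × 7.1900% + 0.5363 × 3.6900% = 5.3130%.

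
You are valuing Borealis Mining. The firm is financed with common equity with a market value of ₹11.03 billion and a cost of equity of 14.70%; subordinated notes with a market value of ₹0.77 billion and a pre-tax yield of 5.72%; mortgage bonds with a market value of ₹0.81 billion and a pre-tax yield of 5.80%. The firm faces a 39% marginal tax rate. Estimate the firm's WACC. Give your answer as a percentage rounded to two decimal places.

13.30%

Total capital V = 11.03 + 0.77 + 0.81 = 12.61.
Equity: weight = 11.03/12.61 = 0.8747; cost = 14.7%.
Subordinated notes: weight = 0.77/12.61 = 0.0611; after-tax cost = 5.72% × (1 − 39%) = 3.4892%.
Mortgage bonds: weight = 0.81/12.61 = 0.0642; after-tax cost = 5.8% × (1 − 39%) = 3.5380%.
WACC = 0.8747 × 14.7000% + 0.0611 × 3.4892% + 0.0642 × 3.5380% = 13.2985%.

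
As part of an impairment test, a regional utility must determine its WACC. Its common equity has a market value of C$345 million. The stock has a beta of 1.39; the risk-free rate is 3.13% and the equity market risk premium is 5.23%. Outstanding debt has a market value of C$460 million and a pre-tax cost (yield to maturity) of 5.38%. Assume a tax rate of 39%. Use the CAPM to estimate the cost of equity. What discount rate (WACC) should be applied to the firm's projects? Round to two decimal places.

6.33%

Cost of equity via CAPM: Re = 3.13% + 1.39 × 5.23% = 10.3997%.
Total capital V = 345 + 460 = 805.
Equity: weight = 345/805 = 0.4286; cost = 10.3997%.
Debt: weight = 460/805 = 0.5714; after-tax cost = 5.38% × (1 − 39%) = 3.2818%.
WACC = 0.4286 × 10.3997% + 0.5714 × 3.2818% = 6.3323%.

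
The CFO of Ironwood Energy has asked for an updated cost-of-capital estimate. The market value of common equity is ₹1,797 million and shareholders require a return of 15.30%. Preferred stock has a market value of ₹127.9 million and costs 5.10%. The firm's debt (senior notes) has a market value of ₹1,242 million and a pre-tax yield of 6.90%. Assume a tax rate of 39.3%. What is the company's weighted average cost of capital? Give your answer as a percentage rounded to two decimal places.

10.53%

Total capital V = 1797 + 127.9 + 1242 = 3166.9.
Equity: weight = 1797/3166.9 = 0.5674; cost = 15.3%.
Preferred: weight = 127.9/3166.9 = 0.0404; cost = 5.1%.
Senior notes: weight = 1242/3166.9 = 0.3922; after-tax cost = 6.9% × (1 − 39.3%) = 4.1883%.
WACC = 0.5674 × 15.3000% + 0.0404 × 5.1000% + 0.3922 × 4.1883% = 10.5303%.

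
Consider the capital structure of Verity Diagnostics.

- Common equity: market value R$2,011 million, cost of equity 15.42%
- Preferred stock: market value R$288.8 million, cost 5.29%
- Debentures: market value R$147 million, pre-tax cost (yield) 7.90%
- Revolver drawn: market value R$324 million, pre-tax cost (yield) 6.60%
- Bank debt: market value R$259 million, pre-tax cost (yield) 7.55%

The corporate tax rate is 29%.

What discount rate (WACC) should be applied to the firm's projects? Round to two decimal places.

Total capital V = 2011 + 288.8 + 147 + 324 + 259 = 3029.8.
Equity: weight = 2011/3029.8 = 0.6637; cost = 15.42%.
Preferred: weight = 288.8/3029.8 = 0.0953; cost = 5.29%.
Debentures: weight = 147/3029.8 = 0.0485; after-tax cost = 7.9% × (1 − 29%) = 5.6090%.
Revolver drawn: weight = 324/3029.8 = 0.1069; after-tax cost = 6.6% × (1 − 29%) = 4.6860%.
Bank debt: weight = 259/3029.8 = 0.0855; after-tax cost = 7.55% × (1 − 29%) = 5.3605%.
WACC = 0.6637 × 15.4200% + 0.0953 × 5.2900% + 0.0485 × 5.6090% + 0.1069 × 4.6860% + 0.0855 × 5.3605% = 11.9706%.

11.97%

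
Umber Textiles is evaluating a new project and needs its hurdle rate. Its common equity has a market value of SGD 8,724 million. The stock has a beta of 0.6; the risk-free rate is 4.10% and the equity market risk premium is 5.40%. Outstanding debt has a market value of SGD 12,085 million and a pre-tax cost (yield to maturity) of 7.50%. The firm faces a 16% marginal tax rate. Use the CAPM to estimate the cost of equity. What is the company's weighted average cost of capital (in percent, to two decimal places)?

Cost of equity via CAPM: Re = 4.1% + 0.6 × 5.4% = 7.3400%.
Total capital V = 8724 + 12085 = 20809.
Equity: weight = 8724/20809 = 0.4192; cost = 7.34%.
Debt: weight = 12085/20809 = 0.5808; after-tax cost = 7.5% × (1 − 16%) = 6.3000%.
WACC = 0.4192 × 7.3400% + 0.5808 × 6.3000% = 6.7360%.

6.74%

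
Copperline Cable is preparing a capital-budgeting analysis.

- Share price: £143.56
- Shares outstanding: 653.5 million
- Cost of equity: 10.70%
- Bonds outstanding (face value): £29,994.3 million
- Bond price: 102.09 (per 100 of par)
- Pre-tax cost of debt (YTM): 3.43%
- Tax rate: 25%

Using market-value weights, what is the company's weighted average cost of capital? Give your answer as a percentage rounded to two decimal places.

8.70%

Market value of equity E = 143.56 × 653.5m = 93816.46m. Market value of debt D = 29994.3m × 102.09/100 = 30621.18087m.
Total capital V = 93816.46 + 30621.18087 = 124437.64087.
Equity: weight = 93816.46/124437.64087 = 0.7539; cost = 10.7%.
Bonds outstanding: weight = 30621.18087/124437.64087 = 0.2461; after-tax cost = 3.43% × (1 − 25%) = 2.5725%.
WACC = 0.7539 × 10.7000% + 0.2461 × 2.5725% = 8.7000%.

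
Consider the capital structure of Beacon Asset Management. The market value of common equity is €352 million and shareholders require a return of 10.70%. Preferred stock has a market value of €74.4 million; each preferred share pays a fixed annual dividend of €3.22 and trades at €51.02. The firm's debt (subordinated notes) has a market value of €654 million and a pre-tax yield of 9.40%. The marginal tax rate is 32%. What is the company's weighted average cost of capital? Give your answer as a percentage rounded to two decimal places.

7.79%

Cost of preferred: Rp = 3.22 / 51.02 = 6.3113%.
Total capital V = 352 + 74.4 + 654 = 1080.4.
Equity: weight = 352/1080.4 = 0.3258; cost = 10.7%.
Preferred: weight = 74.4/1080.4 = 0.0689; cost = 6.3113%.
Subordinated notes: weight = 654/1080.4 = 0.6053; after-tax cost = 9.4% × (1 − 32%) = 6.3920%.
WACC = 0.3258 × 10.7000% + 0.0689 × 6.3113% + 0.6053 × 6.3920% = 7.7900%.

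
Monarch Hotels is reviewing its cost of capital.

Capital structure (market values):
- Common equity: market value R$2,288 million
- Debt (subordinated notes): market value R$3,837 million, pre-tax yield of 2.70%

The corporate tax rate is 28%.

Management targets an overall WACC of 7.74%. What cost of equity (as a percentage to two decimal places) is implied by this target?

17.46%

Total capital V = 2288 + 3837 = 6125.
Equity weight = 2288/6125 = 0.3736.
Subordinated notes weight = 3837/6125 = 0.6264.
Debt contribution = 0.6264 × 2.7% × (1 − 28%) = 1.2178%.
Required equity contribution = 7.74% − 1.2178% = 6.5222%.
Re = 6.5222% / 0.3736 = 17.4600%.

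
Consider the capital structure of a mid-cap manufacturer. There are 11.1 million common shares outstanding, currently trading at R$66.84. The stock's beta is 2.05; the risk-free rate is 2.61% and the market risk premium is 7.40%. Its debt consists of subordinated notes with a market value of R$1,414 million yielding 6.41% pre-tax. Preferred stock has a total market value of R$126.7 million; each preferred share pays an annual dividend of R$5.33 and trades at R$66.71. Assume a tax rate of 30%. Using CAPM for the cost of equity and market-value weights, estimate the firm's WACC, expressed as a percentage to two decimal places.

9.00%

Cost of equity via CAPM: Re = 2.61% + 2.05 × 7.4% = 17.7800%.
Cost of preferred: Rp = 5.33 / 66.71 = 7.9898%.
Market value of equity E = 66.84 × 11.1m = 741.924m.
Total capital V = 741.924 + 126.7 + 1414 = 2282.624.
Equity: weight = 741.924/2282.624 = 0.3250; cost = 17.78%.
Preferred: weight = 126.7/2282.624 = 0.0555; cost = 7.9898%.
Subordinated notes: weight = 1414/2282.624 = 0.6195; after-tax cost = 6.41% × (1 − 30%) = 4.4870%.
WACC = 0.3250 × 17.7800% + 0.0555 × 7.9898% + 0.6195 × 4.4870% = 9.0021%.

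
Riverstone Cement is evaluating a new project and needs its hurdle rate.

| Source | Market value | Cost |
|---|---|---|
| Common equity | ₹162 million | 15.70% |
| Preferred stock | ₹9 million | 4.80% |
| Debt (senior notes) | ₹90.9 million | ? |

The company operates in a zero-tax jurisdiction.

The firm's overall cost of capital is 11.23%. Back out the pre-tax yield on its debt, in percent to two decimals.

Total capital V = 162 + 9 + 90.9 = 261.9.
Equity weight = 162/261.9 = 0.6186.
Preferred weight = 9/261.9 = 0.0344.
Senior notes weight = 90.9/261.9 = 0.3471.
Equity contribution = 0.6186 × 15.7% = 9.7113%.
Preferred contribution = 0.0344 × 4.8% = 0.1649%.
Remaining for debt = 11.23% − 9.8763% = 1.3537%.
Rd × (1 − 0%) × 0.3471 = 1.3537%  ⇒  Rd = 3.9003%.

3.90%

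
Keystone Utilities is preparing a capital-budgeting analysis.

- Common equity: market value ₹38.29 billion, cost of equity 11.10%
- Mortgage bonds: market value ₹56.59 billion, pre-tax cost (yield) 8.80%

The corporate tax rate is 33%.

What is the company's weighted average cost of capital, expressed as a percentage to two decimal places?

Total capital V = 38.29 + 56.59 = 94.88.
Equity: weight = 38.29/94.88 = 0.4036; cost = 11.1%.
Mortgage bonds: weight = 56.59/94.88 = 0.5964; after-tax cost = 8.8% × (1 − 33%) = 5.8960%.
WACC = 0.4036 × 11.1000% + 0.5964 × 5.8960% = 7.9961%.

8.00%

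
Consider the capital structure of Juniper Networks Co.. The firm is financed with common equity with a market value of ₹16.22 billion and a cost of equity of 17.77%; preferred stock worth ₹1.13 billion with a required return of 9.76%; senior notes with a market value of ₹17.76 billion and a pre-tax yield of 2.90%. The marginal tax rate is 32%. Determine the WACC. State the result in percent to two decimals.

Total capital V = 16.22 + 1.13 + 17.76 = 35.11.
Equity: weight = 16.22/35.11 = 0.4620; cost = 17.77%.
Preferred: weight = 1.13/35.11 = 0.0322; cost = 9.76%.
Senior notes: weight = 17.76/35.11 = 0.5058; after-tax cost = 2.9% × (1 − 32%) = 1.9720%.
WACC = 0.4620 × 17.7700% + 0.0322 × 9.7600% + 0.5058 × 1.9720% = 9.5210%.

9.52%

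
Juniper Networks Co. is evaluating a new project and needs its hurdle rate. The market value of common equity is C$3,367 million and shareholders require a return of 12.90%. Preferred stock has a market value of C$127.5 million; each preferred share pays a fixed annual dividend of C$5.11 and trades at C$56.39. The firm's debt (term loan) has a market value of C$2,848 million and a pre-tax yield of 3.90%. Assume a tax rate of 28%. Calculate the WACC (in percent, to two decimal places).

8.29%

Cost of preferred: Rp = 5.11 / 56.39 = 9.0619%.
Total capital V = 3367 + 127.5 + 2848 = 6342.5.
Equity: weight = 3367/6342.5 = 0.5309; cost = 12.9%.
Preferred: weight = 127.5/6342.5 = 0.0201; cost = 9.0619%.
Term loan: weight = 2848/6342.5 = 0.4490; after-tax cost = 3.9% × (1 − 28%) = 2.8080%.
WACC = 0.5309 × 12.9000% + 0.0201 × 9.0619% + 0.4490 × 2.8080% = 8.2912%.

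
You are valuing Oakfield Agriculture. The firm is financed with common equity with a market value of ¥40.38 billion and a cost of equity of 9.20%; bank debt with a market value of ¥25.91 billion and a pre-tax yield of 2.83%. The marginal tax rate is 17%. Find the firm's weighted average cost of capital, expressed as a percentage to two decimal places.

6.52%

Total capital V = 40.38 + 25.91 = 66.29.
Equity: weight = 40.38/66.29 = 0.6091; cost = 9.2%.
Bank debt: weight = 25.91/66.29 = 0.3909; after-tax cost = 2.83% × (1 − 17%) = 2.3489%.
WACC = 0.6091 × 9.2000% + 0.3909 × 2.3489% = 6.5222%.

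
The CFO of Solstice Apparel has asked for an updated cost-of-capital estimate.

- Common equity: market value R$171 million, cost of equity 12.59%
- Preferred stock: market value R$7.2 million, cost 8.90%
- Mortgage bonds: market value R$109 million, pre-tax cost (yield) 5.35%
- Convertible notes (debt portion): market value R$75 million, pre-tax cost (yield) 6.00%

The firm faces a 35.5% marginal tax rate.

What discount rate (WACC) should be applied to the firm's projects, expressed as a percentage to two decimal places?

7.96%

Total capital V = 171 + 7.2 + 109 + 75 = 362.2.
Equity: weight = 171/362.2 = 0.4721; cost = 12.59%.
Preferred: weight = 7.2/362.2 = 0.0199; cost = 8.9%.
Mortgage bonds: weight = 109/362.2 = 0.3009; after-tax cost = 5.35% × (1 − 35.5%) = 3.4507%.
Convertible notes (debt portion): weight = 75/362.2 = 0.2071; after-tax cost = 6% × (1 − 35.5%) = 3.8700%.
WACC = 0.4721 × 12.5900% + 0.0199 × 8.9000% + 0.3009 × 3.4507% + 0.2071 × 3.8700% = 7.9607%.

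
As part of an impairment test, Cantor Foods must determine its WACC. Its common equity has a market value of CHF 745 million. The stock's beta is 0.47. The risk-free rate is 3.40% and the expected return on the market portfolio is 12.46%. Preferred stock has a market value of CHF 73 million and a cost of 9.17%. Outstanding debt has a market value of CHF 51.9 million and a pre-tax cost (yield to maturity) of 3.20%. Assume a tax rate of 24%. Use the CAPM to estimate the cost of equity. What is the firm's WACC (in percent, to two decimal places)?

7.47%

Market risk premium = 12.46% − 3.4% = 9.06%.
Cost of equity via CAPM: Re = 3.4% + 0.47 × 9.06% = 7.6582%.
Total capital V = 745 + 73 + 51.9 = 869.9.
Equity: weight = 745/869.9 = 0.8564; cost = 7.6582%.
Preferred: weight = 73/869.9 = 0.0839; cost = 9.17%.
Debt: weight = 51.9/869.9 = 0.0597; after-tax cost = 3.2% × (1 − 24%) = 2.4320%.
WACC = 0.8564 × 7.6582% + 0.0839 × 9.1700% + 0.0597 × 2.4320% = 7.4733%.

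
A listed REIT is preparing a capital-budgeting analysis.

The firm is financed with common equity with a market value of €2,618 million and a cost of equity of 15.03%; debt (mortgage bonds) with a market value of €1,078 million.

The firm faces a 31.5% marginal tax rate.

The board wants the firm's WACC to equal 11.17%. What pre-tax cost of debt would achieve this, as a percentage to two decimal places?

2.62%

Total capital V = 2618 + 1078 = 3696.
Equity weight = 2618/3696 = 0.7083.
Mortgage bonds weight = 1078/3696 = 0.2917.
Equity contribution = 0.7083 × 15.03% = 10.6463%.
Remaining for debt = 11.17% − 10.6463% = 0.5237%.
Rd × (1 − 31.5%) × 0.2917 = 0.5237%  ⇒  Rd = 2.6215%.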